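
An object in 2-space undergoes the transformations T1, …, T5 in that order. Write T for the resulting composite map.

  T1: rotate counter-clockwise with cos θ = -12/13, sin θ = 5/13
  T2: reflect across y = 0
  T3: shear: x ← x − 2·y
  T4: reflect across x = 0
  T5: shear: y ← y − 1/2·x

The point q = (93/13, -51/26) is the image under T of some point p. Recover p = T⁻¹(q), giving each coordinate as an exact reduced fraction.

p = (3, 3)

T1 = [-12/13 -5/13 0; 5/13 -12/13 0; 0 0 1]
T2·T1 = [-12/13 -5/13 0; -5/13 12/13 0; 0 0 1]
T3·…·T1 = [-2/13 -29/13 0; -5/13 12/13 0; 0 0 1]
T4·…·T1 = [2/13 29/13 0; -5/13 12/13 0; 0 0 1]
T5·…·T1 = [2/13 29/13 0; -6/13 -5/26 0; 0 0 1]
det M = 1; M⁻¹ = [-5/26 -29/13 0; 6/13 2/13 0; 0 0 1]
M⁻¹ · (93/13, -51/26)ᵀ = (3, 3)ᵀ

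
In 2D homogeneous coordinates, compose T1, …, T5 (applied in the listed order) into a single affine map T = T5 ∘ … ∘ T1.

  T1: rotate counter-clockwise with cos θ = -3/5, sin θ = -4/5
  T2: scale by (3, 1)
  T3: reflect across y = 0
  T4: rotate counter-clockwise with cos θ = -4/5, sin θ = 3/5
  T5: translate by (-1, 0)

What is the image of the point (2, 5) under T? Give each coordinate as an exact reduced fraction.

T(p) = (-262/25, 34/25)

T1 rotate counter-clockwise with cos θ = -3/5, sin θ = -4/5: (2, 5) → (14/5, -23/5)
T2 scale by (3, 1): (14/5, -23/5) → (42/5, -23/5)
T3 reflect across y = 0: (42/5, -23/5) → (42/5, 23/5)
T4 rotate counter-clockwise with cos θ = -4/5, sin θ = 3/5: (42/5, 23/5) → (-237/25, 34/25)
T5 translate by (-1, 0): (-237/25, 34/25) → (-262/25, 34/25)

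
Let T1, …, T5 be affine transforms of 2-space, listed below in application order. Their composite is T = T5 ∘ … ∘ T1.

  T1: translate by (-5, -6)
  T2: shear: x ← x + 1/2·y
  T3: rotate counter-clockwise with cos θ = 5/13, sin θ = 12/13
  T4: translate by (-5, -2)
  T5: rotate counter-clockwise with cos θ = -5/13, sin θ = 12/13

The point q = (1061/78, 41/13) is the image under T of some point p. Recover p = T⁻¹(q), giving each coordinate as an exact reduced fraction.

p = (-4/3, -1)

T1 = [1 0 -5; 0 1 -6; 0 0 1]
T2·T1 = [1 1/2 -8; 0 1 -6; 0 0 1]
T3·…·T1 = [5/13 -19/26 32/13; 12/13 11/13 -126/13; 0 0 1]
T4·…·T1 = [5/13 -19/26 -33/13; 12/13 11/13 -152/13; 0 0 1]
T5·…·T1 = [-1 -1/2 153/13; 0 -1 28/13; 0 0 1]
det M = 1; M⁻¹ = [-1 1/2 139/13; 0 -1 28/13; 0 0 1]
M⁻¹ · (1061/78, 41/13)ᵀ = (-4/3, -1)ᵀ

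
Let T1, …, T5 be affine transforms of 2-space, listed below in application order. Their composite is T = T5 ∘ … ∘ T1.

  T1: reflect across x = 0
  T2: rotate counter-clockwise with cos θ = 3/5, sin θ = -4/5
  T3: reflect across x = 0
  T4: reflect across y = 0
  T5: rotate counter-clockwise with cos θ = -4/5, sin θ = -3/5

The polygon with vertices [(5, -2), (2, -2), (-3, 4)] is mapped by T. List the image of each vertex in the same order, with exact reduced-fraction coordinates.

T1 reflect across x = 0: (5, -2) → (-5, -2); (2, -2) → (-2, -2); (-3, 4) → (3, 4)
T2 rotate counter-clockwise with cos θ = 3/5, sin θ = -4/5: (-5, -2) → (-23/5, 14/5); (-2, -2) → (-14/5, 2/5); (3, 4) → (5, 0)
T3 reflect across x = 0: (-23/5, 14/5) → (23/5, 14/5); (-14/5, 2/5) → (14/5, 2/5); (5, 0) → (-5, 0)
T4 reflect across y = 0: (23/5, 14/5) → (23/5, -14/5); (14/5, 2/5) → (14/5, -2/5); (-5, 0) → (-5, 0)
T5 rotate counter-clockwise with cos θ = -4/5, sin θ = -3/5: (23/5, -14/5) → (-134/25, -13/25); (14/5, -2/5) → (-62/25, -34/25); (-5, 0) → (4, 3)

image vertices: (-134/25, -13/25), (-62/25, -34/25), (4, 3)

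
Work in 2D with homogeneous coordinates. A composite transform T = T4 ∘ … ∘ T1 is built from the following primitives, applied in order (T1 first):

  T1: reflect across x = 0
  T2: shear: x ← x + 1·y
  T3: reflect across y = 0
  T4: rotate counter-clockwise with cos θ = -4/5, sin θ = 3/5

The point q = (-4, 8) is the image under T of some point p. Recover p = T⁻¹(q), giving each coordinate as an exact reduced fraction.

T1 = [-1 0 0; 0 1 0; 0 0 1]
T2·T1 = [-1 1 0; 0 1 0; 0 0 1]
T3·…·T1 = [-1 1 0; 0 -1 0; 0 0 1]
T4·…·T1 = [4/5 -1/5 0; -3/5 7/5 0; 0 0 1]
det M = 1; M⁻¹ = [7/5 1/5 0; 3/5 4/5 0; 0 0 1]
M⁻¹ · (-4, 8)ᵀ = (-4, 4)ᵀ

p = (-4, 4)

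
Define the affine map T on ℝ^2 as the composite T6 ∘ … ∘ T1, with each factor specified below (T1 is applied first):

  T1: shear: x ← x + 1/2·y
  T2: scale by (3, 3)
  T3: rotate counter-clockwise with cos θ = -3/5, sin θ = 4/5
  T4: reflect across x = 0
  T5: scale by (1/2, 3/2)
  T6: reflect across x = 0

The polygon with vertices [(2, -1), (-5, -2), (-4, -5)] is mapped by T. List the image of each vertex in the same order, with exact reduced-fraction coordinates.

T1 shear: x ← x + 1/2·y: (2, -1) → (3/2, -1); (-5, -2) → (-6, -2); (-4, -5) → (-13/2, -5)
T2 scale by (3, 3): (3/2, -1) → (9/2, -3); (-6, -2) → (-18, -6); (-13/2, -5) → (-39/2, -15)
T3 rotate counter-clockwise with cos θ = -3/5, sin θ = 4/5: (9/2, -3) → (-3/10, 27/5); (-18, -6) → (78/5, -54/5); (-39/2, -15) → (237/10, -33/5)
T4 reflect across x = 0: (-3/10, 27/5) → (3/10, 27/5); (78/5, -54/5) → (-78/5, -54/5); (237/10, -33/5) → (-237/10, -33/5)
T5 scale by (1/2, 3/2): (3/10, 27/5) → (3/20, 81/10); (-78/5, -54/5) → (-39/5, -81/5); (-237/10, -33/5) → (-237/20, -99/10)
T6 reflect across x = 0: (3/20, 81/10) → (-3/20, 81/10); (-39/5, -81/5) → (39/5, -81/5); (-237/20, -99/10) → (237/20, -99/10)

image vertices: (-3/20, 81/10), (39/5, -81/5), (237/20, -99/10)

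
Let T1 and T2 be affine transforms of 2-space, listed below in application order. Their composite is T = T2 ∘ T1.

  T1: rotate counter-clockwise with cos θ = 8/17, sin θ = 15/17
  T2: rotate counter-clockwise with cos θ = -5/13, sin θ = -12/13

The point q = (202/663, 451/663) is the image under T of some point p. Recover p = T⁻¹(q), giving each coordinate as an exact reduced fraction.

T1 = [8/17 -15/17 0; 15/17 8/17 0; 0 0 1]
T2·T1 = [140/221 171/221 0; -171/221 140/221 0; 0 0 1]
det M = 1; M⁻¹ = [140/221 -171/221 0; 171/221 140/221 0; 0 0 1]
M⁻¹ · (202/663, 451/663)ᵀ = (-1/3, 2/3)ᵀ

p = (-1/3, 2/3)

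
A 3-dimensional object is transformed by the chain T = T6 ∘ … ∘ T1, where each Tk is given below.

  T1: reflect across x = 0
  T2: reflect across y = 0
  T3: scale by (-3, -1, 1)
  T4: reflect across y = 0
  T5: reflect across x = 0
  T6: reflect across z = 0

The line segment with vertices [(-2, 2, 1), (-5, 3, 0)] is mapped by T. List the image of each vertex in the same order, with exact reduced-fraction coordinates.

image vertices: (6, -2, -1), (15, -3, 0)

T1 reflect across x = 0: (-2, 2, 1) → (2, 2, 1); (-5, 3, 0) → (5, 3, 0)
T2 reflect across y = 0: (2, 2, 1) → (2, -2, 1); (5, 3, 0) → (5, -3, 0)
T3 scale by (-3, -1, 1): (2, -2, 1) → (-6, 2, 1); (5, -3, 0) → (-15, 3, 0)
T4 reflect across y = 0: (-6, 2, 1) → (-6, -2, 1); (-15, 3, 0) → (-15, -3, 0)
T5 reflect across x = 0: (-6, -2, 1) → (6, -2, 1); (-15, -3, 0) → (15, -3, 0)
T6 reflect across z = 0: (6, -2, 1) → (6, -2, -1); (15, -3, 0) → (15, -3, 0)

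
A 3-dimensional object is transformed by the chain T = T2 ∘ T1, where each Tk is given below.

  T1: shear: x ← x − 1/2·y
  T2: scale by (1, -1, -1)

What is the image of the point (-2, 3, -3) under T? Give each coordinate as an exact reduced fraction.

T(p) = (-7/2, -3, 3)

T1 shear: x ← x − 1/2·y: (-2, 3, -3) → (-7/2, 3, -3)
T2 scale by (1, -1, -1): (-7/2, 3, -3) → (-7/2, -3, 3)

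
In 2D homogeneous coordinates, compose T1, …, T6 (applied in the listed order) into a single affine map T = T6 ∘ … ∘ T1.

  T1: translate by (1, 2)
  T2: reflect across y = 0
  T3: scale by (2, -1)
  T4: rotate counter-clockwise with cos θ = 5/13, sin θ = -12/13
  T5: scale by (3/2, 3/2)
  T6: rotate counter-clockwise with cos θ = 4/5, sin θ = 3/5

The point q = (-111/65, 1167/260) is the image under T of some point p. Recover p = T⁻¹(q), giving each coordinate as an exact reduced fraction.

p = (-9/4, 0)

T1 = [1 0 1; 0 1 2; 0 0 1]
T2·T1 = [1 0 1; 0 -1 -2; 0 0 1]
T3·…·T1 = [2 0 2; 0 1 2; 0 0 1]
T4·…·T1 = [10/13 12/13 34/13; -24/13 5/13 -14/13; 0 0 1]
T5·…·T1 = [15/13 18/13 51/13; -36/13 15/26 -21/13; 0 0 1]
T6·…·T1 = [168/65 99/130 267/65; -99/65 84/65 69/65; 0 0 1]
det M = 9/2; M⁻¹ = [56/195 -11/65 -1; 22/65 112/195 -2; 0 0 1]
M⁻¹ · (-111/65, 1167/260)ᵀ = (-9/4, 0)ᵀ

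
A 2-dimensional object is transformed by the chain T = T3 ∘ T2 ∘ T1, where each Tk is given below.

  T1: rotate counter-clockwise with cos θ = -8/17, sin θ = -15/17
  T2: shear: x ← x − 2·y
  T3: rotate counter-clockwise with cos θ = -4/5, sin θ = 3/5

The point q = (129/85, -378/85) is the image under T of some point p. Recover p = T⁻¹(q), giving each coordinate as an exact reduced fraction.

p = (-3, 0)

T1 = [-8/17 15/17 0; -15/17 -8/17 0; 0 0 1]
T2·T1 = [22/17 31/17 0; -15/17 -8/17 0; 0 0 1]
T3·…·T1 = [-43/85 -20/17 0; 126/85 25/17 0; 0 0 1]
det M = 1; M⁻¹ = [25/17 20/17 0; -126/85 -43/85 0; 0 0 1]
M⁻¹ · (129/85, -378/85)ᵀ = (-3, 0)ᵀ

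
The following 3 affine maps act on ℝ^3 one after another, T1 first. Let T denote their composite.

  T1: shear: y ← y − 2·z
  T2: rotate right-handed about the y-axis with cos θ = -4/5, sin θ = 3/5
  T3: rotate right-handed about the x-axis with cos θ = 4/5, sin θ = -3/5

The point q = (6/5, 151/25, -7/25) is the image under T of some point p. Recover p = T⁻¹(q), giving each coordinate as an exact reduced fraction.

p = (-3, 1, -2)

T1 = [1 0 0 0; 0 1 -2 0; 0 0 1 0; 0 0 0 1]
T2·T1 = [-4/5 0 3/5 0; 0 1 -2 0; -3/5 0 -4/5 0; 0 0 0 1]
T3·…·T1 = [-4/5 0 3/5 0; -9/25 4/5 -52/25 0; -12/25 -3/5 14/25 0; 0 0 0 1]
det M = 1; M⁻¹ = [-4/5 -9/25 -12/25 0; 6/5 -4/25 -47/25 0; 3/5 -12/25 -16/25 0; 0 0 0 1]
M⁻¹ · (6/5, 151/25, -7/25)ᵀ = (-3, 1, -2)ᵀ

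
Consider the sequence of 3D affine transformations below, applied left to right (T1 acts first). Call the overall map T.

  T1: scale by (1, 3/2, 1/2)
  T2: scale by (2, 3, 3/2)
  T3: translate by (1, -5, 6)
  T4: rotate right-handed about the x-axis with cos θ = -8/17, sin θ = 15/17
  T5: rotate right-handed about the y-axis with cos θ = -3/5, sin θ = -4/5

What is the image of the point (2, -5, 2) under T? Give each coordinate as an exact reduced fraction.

T1 scale by (1, 3/2, 1/2): (2, -5, 2) → (2, -15/2, 1)
T2 scale by (2, 3, 3/2): (2, -15/2, 1) → (4, -45/2, 3/2)
T3 translate by (1, -5, 6): (4, -45/2, 3/2) → (5, -55/2, 15/2)
T4 rotate right-handed about the x-axis with cos θ = -8/17, sin θ = 15/17: (5, -55/2, 15/2) → (5, 215/34, -945/34)
T5 rotate right-handed about the y-axis with cos θ = -3/5, sin θ = -4/5: (5, 215/34, -945/34) → (327/17, 215/34, 703/34)

T(p) = (327/17, 215/34, 703/34)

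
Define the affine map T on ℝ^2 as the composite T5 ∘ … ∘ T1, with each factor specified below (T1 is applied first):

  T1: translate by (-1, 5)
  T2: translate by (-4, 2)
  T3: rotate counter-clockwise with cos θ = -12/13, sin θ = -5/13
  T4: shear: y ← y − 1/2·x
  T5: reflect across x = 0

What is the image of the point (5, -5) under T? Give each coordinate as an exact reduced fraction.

T(p) = (-10/13, -29/13)

T1 translate by (-1, 5): (5, -5) → (4, 0)
T2 translate by (-4, 2): (4, 0) → (0, 2)
T3 rotate counter-clockwise with cos θ = -12/13, sin θ = -5/13: (0, 2) → (10/13, -24/13)
T4 shear: y ← y − 1/2·x: (10/13, -24/13) → (10/13, -29/13)
T5 reflect across x = 0: (10/13, -29/13) → (-10/13, -29/13)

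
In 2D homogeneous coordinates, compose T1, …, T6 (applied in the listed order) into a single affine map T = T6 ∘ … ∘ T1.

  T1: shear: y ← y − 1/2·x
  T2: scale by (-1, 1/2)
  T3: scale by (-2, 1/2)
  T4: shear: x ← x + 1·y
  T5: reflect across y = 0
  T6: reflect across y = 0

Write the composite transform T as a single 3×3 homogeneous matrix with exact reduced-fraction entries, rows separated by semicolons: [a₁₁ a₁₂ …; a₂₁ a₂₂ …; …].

T1 = [1 0 0; -1/2 1 0; 0 0 1]
T2·T1 = [-1 0 0; -1/4 1/2 0; 0 0 1]
T3·…·T1 = [2 0 0; -1/8 1/4 0; 0 0 1]
T4·…·T1 = [15/8 1/4 0; -1/8 1/4 0; 0 0 1]
T5·…·T1 = [15/8 1/4 0; 1/8 -1/4 0; 0 0 1]
T6·…·T1 = [15/8 1/4 0; -1/8 1/4 0; 0 0 1]

T = [15/8 1/4 0; -1/8 1/4 0; 0 0 1]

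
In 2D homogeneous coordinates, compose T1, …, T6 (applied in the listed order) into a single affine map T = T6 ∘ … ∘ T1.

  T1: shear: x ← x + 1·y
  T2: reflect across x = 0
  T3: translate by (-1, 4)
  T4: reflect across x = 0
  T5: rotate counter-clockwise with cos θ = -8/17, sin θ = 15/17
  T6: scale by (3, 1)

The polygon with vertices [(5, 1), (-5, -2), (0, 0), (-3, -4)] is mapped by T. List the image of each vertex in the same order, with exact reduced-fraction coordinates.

T1 shear: x ← x + 1·y: (5, 1) → (6, 1); (-5, -2) → (-7, -2); (0, 0) → (0, 0); (-3, -4) → (-7, -4)
T2 reflect across x = 0: (6, 1) → (-6, 1); (-7, -2) → (7, -2); (0, 0) → (0, 0); (-7, -4) → (7, -4)
T3 translate by (-1, 4): (-6, 1) → (-7, 5); (7, -2) → (6, 2); (0, 0) → (-1, 4); (7, -4) → (6, 0)
T4 reflect across x = 0: (-7, 5) → (7, 5); (6, 2) → (-6, 2); (-1, 4) → (1, 4); (6, 0) → (-6, 0)
T5 rotate counter-clockwise with cos θ = -8/17, sin θ = 15/17: (7, 5) → (-131/17, 65/17); (-6, 2) → (18/17, -106/17); (1, 4) → (-4, -1); (-6, 0) → (48/17, -90/17)
T6 scale by (3, 1): (-131/17, 65/17) → (-393/17, 65/17); (18/17, -106/17) → (54/17, -106/17); (-4, -1) → (-12, -1); (48/17, -90/17) → (144/17, -90/17)

image vertices: (-393/17, 65/17), (54/17, -106/17), (-12, -1), (144/17, -90/17)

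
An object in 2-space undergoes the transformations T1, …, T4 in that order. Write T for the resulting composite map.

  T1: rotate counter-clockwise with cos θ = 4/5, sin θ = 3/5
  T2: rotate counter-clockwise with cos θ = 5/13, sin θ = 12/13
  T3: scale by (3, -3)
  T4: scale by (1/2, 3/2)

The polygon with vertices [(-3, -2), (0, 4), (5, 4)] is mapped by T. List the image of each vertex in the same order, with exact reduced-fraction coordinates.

T1 rotate counter-clockwise with cos θ = 4/5, sin θ = 3/5: (-3, -2) → (-6/5, -17/5); (0, 4) → (-12/5, 16/5); (5, 4) → (8/5, 31/5)
T2 rotate counter-clockwise with cos θ = 5/13, sin θ = 12/13: (-6/5, -17/5) → (174/65, -157/65); (-12/5, 16/5) → (-252/65, -64/65); (8/5, 31/5) → (-332/65, 251/65)
T3 scale by (3, -3): (174/65, -157/65) → (522/65, 471/65); (-252/65, -64/65) → (-756/65, 192/65); (-332/65, 251/65) → (-996/65, -753/65)
T4 scale by (1/2, 3/2): (522/65, 471/65) → (261/65, 1413/130); (-756/65, 192/65) → (-378/65, 288/65); (-996/65, -753/65) → (-498/65, -2259/130)

image vertices: (261/65, 1413/130), (-378/65, 288/65), (-498/65, -2259/130)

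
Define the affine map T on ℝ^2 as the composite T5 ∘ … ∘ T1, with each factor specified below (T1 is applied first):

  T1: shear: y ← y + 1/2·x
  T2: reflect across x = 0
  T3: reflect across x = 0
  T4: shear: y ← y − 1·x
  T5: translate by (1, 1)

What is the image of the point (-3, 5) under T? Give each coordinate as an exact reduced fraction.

T1 shear: y ← y + 1/2·x: (-3, 5) → (-3, 7/2)
T2 reflect across x = 0: (-3, 7/2) → (3, 7/2)
T3 reflect across x = 0: (3, 7/2) → (-3, 7/2)
T4 shear: y ← y − 1·x: (-3, 7/2) → (-3, 13/2)
T5 translate by (1, 1): (-3, 13/2) → (-2, 15/2)

T(p) = (-2, 15/2)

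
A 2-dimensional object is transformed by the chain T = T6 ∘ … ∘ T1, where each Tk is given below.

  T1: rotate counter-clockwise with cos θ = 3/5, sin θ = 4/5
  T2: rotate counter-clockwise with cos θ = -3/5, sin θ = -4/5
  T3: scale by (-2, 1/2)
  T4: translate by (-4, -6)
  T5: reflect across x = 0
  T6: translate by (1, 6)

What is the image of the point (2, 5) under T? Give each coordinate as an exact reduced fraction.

T1 rotate counter-clockwise with cos θ = 3/5, sin θ = 4/5: (2, 5) → (-14/5, 23/5)
T2 rotate counter-clockwise with cos θ = -3/5, sin θ = -4/5: (-14/5, 23/5) → (134/25, -13/25)
T3 scale by (-2, 1/2): (134/25, -13/25) → (-268/25, -13/50)
T4 translate by (-4, -6): (-268/25, -13/50) → (-368/25, -313/50)
T5 reflect across x = 0: (-368/25, -313/50) → (368/25, -313/50)
T6 translate by (1, 6): (368/25, -313/50) → (393/25, -13/50)

T(p) = (393/25, -13/50)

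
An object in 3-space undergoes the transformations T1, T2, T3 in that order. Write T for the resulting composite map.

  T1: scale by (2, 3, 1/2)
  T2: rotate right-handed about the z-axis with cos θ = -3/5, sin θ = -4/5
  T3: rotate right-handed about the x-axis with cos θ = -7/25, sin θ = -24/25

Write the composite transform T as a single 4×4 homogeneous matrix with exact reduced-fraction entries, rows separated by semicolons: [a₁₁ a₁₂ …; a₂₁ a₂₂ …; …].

T = [-6/5 12/5 0 0; 56/125 63/125 12/25 0; 192/125 216/125 -7/50 0; 0 0 0 1]

T1 = [2 0 0 0; 0 3 0 0; 0 0 1/2 0; 0 0 0 1]
T2·T1 = [-6/5 12/5 0 0; -8/5 -9/5 0 0; 0 0 1/2 0; 0 0 0 1]
T3·…·T1 = [-6/5 12/5 0 0; 56/125 63/125 12/25 0; 192/125 216/125 -7/50 0; 0 0 0 1]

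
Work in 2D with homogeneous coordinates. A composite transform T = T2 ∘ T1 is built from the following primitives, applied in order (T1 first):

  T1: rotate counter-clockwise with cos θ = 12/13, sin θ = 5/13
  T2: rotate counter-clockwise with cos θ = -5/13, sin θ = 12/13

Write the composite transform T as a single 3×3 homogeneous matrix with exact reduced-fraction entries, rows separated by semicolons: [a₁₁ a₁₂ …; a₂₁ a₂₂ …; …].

T = [-120/169 -119/169 0; 119/169 -120/169 0; 0 0 1]

T1 = [12/13 -5/13 0; 5/13 12/13 0; 0 0 1]
T2·T1 = [-120/169 -119/169 0; 119/169 -120/169 0; 0 0 1]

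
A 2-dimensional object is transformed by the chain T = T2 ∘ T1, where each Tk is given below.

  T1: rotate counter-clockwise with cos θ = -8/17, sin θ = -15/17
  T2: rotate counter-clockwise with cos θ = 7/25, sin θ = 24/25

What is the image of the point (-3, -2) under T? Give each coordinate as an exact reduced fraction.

T(p) = (-1506/425, 283/425)

T1 rotate counter-clockwise with cos θ = -8/17, sin θ = -15/17: (-3, -2) → (-6/17, 61/17)
T2 rotate counter-clockwise with cos θ = 7/25, sin θ = 24/25: (-6/17, 61/17) → (-1506/425, 283/425)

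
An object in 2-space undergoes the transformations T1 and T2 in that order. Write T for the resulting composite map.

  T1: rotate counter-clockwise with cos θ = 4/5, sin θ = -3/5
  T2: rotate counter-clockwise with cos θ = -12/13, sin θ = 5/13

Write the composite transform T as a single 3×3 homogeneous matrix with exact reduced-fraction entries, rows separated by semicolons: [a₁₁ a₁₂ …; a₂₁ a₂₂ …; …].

T = [-33/65 -56/65 0; 56/65 -33/65 0; 0 0 1]

T1 = [4/5 3/5 0; -3/5 4/5 0; 0 0 1]
T2·T1 = [-33/65 -56/65 0; 56/65 -33/65 0; 0 0 1]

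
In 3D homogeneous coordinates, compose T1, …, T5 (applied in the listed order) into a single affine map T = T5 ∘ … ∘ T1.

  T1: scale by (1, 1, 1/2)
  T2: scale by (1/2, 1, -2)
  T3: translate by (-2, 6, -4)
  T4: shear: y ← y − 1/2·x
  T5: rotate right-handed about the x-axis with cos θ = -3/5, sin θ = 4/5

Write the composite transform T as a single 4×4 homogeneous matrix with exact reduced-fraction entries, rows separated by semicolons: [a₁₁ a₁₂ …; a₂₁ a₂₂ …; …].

T1 = [1 0 0 0; 0 1 0 0; 0 0 1/2 0; 0 0 0 1]
T2·T1 = [1/2 0 0 0; 0 1 0 0; 0 0 -1 0; 0 0 0 1]
T3·…·T1 = [1/2 0 0 -2; 0 1 0 6; 0 0 -1 -4; 0 0 0 1]
T4·…·T1 = [1/2 0 0 -2; -1/4 1 0 7; 0 0 -1 -4; 0 0 0 1]
T5·…·T1 = [1/2 0 0 -2; 3/20 -3/5 4/5 -1; -1/5 4/5 3/5 8; 0 0 0 1]

T = [1/2 0 0 -2; 3/20 -3/5 4/5 -1; -1/5 4/5 3/5 8; 0 0 0 1]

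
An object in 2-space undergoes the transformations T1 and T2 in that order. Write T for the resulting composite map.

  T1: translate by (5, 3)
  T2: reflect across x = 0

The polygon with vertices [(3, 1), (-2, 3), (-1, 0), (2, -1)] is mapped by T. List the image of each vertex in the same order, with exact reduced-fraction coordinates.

image vertices: (-8, 4), (-3, 6), (-4, 3), (-7, 2)

T1 translate by (5, 3): (3, 1) → (8, 4); (-2, 3) → (3, 6); (-1, 0) → (4, 3); (2, -1) → (7, 2)
T2 reflect across x = 0: (8, 4) → (-8, 4); (3, 6) → (-3, 6); (4, 3) → (-4, 3); (7, 2) → (-7, 2)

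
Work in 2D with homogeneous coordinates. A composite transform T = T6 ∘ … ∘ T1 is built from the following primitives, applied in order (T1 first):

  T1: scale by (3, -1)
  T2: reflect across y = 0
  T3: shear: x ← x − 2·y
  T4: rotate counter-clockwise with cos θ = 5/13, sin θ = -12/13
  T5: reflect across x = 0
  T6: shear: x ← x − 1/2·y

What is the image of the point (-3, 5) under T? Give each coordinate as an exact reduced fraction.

T(p) = (-183/26, 253/13)

T1 scale by (3, -1): (-3, 5) → (-9, -5)
T2 reflect across y = 0: (-9, -5) → (-9, 5)
T3 shear: x ← x − 2·y: (-9, 5) → (-19, 5)
T4 rotate counter-clockwise with cos θ = 5/13, sin θ = -12/13: (-19, 5) → (-35/13, 253/13)
T5 reflect across x = 0: (-35/13, 253/13) → (35/13, 253/13)
T6 shear: x ← x − 1/2·y: (35/13, 253/13) → (-183/26, 253/13)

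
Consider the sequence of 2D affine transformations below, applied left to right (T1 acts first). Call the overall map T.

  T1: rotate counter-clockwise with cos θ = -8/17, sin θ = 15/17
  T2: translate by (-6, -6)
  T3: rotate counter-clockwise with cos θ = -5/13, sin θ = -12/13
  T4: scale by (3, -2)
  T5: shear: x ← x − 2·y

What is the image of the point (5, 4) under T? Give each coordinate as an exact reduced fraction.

T1 rotate counter-clockwise with cos θ = -8/17, sin θ = 15/17: (5, 4) → (-100/17, 43/17)
T2 translate by (-6, -6): (-100/17, 43/17) → (-202/17, -59/17)
T3 rotate counter-clockwise with cos θ = -5/13, sin θ = -12/13: (-202/17, -59/17) → (302/221, 2719/221)
T4 scale by (3, -2): (302/221, 2719/221) → (906/221, -5438/221)
T5 shear: x ← x − 2·y: (906/221, -5438/221) → (11782/221, -5438/221)

T(p) = (11782/221, -5438/221)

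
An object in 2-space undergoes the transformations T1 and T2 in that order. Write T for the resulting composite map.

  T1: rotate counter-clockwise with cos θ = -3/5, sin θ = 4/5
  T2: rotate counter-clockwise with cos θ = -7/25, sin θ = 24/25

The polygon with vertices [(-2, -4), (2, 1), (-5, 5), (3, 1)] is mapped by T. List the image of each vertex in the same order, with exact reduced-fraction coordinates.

T1 rotate counter-clockwise with cos θ = -3/5, sin θ = 4/5: (-2, -4) → (22/5, 4/5); (2, 1) → (-2, 1); (-5, 5) → (-1, -7); (3, 1) → (-13/5, 9/5)
T2 rotate counter-clockwise with cos θ = -7/25, sin θ = 24/25: (22/5, 4/5) → (-2, 4); (-2, 1) → (-2/5, -11/5); (-1, -7) → (7, 1); (-13/5, 9/5) → (-1, -3)

image vertices: (-2, 4), (-2/5, -11/5), (7, 1), (-1, -3)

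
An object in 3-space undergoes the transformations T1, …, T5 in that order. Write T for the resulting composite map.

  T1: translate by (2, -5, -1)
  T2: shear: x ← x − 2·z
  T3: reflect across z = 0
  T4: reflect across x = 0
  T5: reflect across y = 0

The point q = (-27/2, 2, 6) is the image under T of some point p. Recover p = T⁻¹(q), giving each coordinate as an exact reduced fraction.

T1 = [1 0 0 2; 0 1 0 -5; 0 0 1 -1; 0 0 0 1]
T2·T1 = [1 0 -2 4; 0 1 0 -5; 0 0 1 -1; 0 0 0 1]
T3·…·T1 = [1 0 -2 4; 0 1 0 -5; 0 0 -1 1; 0 0 0 1]
T4·…·T1 = [-1 0 2 -4; 0 1 0 -5; 0 0 -1 1; 0 0 0 1]
T5·…·T1 = [-1 0 2 -4; 0 -1 0 5; 0 0 -1 1; 0 0 0 1]
det M = -1; M⁻¹ = [-1 0 -2 -2; 0 -1 0 5; 0 0 -1 1; 0 0 0 1]
M⁻¹ · (-27/2, 2, 6)ᵀ = (-1/2, 3, -5)ᵀ

p = (-1/2, 3, -5)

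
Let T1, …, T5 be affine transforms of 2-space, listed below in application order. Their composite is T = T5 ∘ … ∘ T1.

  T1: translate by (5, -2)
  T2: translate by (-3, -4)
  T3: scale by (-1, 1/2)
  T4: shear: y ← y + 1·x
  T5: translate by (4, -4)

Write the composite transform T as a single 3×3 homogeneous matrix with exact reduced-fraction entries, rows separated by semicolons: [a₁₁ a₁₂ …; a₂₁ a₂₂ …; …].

T1 = [1 0 5; 0 1 -2; 0 0 1]
T2·T1 = [1 0 2; 0 1 -6; 0 0 1]
T3·…·T1 = [-1 0 -2; 0 1/2 -3; 0 0 1]
T4·…·T1 = [-1 0 -2; -1 1/2 -5; 0 0 1]
T5·…·T1 = [-1 0 2; -1 1/2 -9; 0 0 1]

T = [-1 0 2; -1 1/2 -9; 0 0 1]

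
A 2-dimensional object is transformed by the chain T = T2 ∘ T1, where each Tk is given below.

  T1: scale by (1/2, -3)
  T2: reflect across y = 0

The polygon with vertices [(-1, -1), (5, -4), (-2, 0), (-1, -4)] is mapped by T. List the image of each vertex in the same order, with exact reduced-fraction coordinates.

T1 scale by (1/2, -3): (-1, -1) → (-1/2, 3); (5, -4) → (5/2, 12); (-2, 0) → (-1, 0); (-1, -4) → (-1/2, 12)
T2 reflect across y = 0: (-1/2, 3) → (-1/2, -3); (5/2, 12) → (5/2, -12); (-1, 0) → (-1, 0); (-1/2, 12) → (-1/2, -12)

image vertices: (-1/2, -3), (5/2, -12), (-1, 0), (-1/2, -12)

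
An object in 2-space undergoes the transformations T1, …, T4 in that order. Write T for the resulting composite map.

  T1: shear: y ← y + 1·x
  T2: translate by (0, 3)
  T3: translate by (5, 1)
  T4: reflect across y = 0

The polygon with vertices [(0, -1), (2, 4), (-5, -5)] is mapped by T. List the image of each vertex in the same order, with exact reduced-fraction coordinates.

T1 shear: y ← y + 1·x: (0, -1) → (0, -1); (2, 4) → (2, 6); (-5, -5) → (-5, -10)
T2 translate by (0, 3): (0, -1) → (0, 2); (2, 6) → (2, 9); (-5, -10) → (-5, -7)
T3 translate by (5, 1): (0, 2) → (5, 3); (2, 9) → (7, 10); (-5, -7) → (0, -6)
T4 reflect across y = 0: (5, 3) → (5, -3); (7, 10) → (7, -10); (0, -6) → (0, 6)

image vertices: (5, -3), (7, -10), (0, 6)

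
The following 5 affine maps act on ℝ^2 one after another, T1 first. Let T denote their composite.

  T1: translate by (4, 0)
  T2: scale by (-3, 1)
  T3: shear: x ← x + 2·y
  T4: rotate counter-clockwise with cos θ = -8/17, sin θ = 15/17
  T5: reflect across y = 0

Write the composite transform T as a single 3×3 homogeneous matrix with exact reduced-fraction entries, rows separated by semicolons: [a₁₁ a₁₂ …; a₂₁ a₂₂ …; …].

T1 = [1 0 4; 0 1 0; 0 0 1]
T2·T1 = [-3 0 -12; 0 1 0; 0 0 1]
T3·…·T1 = [-3 2 -12; 0 1 0; 0 0 1]
T4·…·T1 = [24/17 -31/17 96/17; -45/17 22/17 -180/17; 0 0 1]
T5·…·T1 = [24/17 -31/17 96/17; 45/17 -22/17 180/17; 0 0 1]

T = [24/17 -31/17 96/17; 45/17 -22/17 180/17; 0 0 1]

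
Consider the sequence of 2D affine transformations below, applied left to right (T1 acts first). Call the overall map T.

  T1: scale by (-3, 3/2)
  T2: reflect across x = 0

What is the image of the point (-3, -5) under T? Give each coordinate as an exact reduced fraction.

T1 scale by (-3, 3/2): (-3, -5) → (9, -15/2)
T2 reflect across x = 0: (9, -15/2) → (-9, -15/2)

T(p) = (-9, -15/2)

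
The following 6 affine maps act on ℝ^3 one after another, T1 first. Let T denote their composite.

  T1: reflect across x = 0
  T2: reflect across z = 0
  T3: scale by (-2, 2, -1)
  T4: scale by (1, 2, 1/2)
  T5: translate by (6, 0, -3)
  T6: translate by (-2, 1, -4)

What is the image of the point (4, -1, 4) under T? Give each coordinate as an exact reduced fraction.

T(p) = (12, -3, -5)

T1 reflect across x = 0: (4, -1, 4) → (-4, -1, 4)
T2 reflect across z = 0: (-4, -1, 4) → (-4, -1, -4)
T3 scale by (-2, 2, -1): (-4, -1, -4) → (8, -2, 4)
T4 scale by (1, 2, 1/2): (8, -2, 4) → (8, -4, 2)
T5 translate by (6, 0, -3): (8, -4, 2) → (14, -4, -1)
T6 translate by (-2, 1, -4): (14, -4, -1) → (12, -3, -5)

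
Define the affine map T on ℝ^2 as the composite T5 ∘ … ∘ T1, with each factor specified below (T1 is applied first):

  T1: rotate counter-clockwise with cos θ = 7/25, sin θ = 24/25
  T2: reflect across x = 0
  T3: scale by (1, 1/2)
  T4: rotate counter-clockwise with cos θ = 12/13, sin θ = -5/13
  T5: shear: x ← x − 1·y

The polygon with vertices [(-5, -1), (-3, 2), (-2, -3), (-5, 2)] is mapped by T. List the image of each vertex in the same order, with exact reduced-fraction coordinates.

image vertices: (1263/650, -817/325), (1376/325, -693/325), (-1489/650, -124/325), (1782/325, -1051/325)

T1 rotate counter-clockwise with cos θ = 7/25, sin θ = 24/25: (-5, -1) → (-11/25, -127/25); (-3, 2) → (-69/25, -58/25); (-2, -3) → (58/25, -69/25); (-5, 2) → (-83/25, -106/25)
T2 reflect across x = 0: (-11/25, -127/25) → (11/25, -127/25); (-69/25, -58/25) → (69/25, -58/25); (58/25, -69/25) → (-58/25, -69/25); (-83/25, -106/25) → (83/25, -106/25)
T3 scale by (1, 1/2): (11/25, -127/25) → (11/25, -127/50); (69/25, -58/25) → (69/25, -29/25); (-58/25, -69/25) → (-58/25, -69/50); (83/25, -106/25) → (83/25, -53/25)
T4 rotate counter-clockwise with cos θ = 12/13, sin θ = -5/13: (11/25, -127/50) → (-371/650, -817/325); (69/25, -29/25) → (683/325, -693/325); (-58/25, -69/50) → (-1737/650, -124/325); (83/25, -53/25) → (731/325, -1051/325)
T5 shear: x ← x − 1·y: (-371/650, -817/325) → (1263/650, -817/325); (683/325, -693/325) → (1376/325, -693/325); (-1737/650, -124/325) → (-1489/650, -124/325); (731/325, -1051/325) → (1782/325, -1051/325)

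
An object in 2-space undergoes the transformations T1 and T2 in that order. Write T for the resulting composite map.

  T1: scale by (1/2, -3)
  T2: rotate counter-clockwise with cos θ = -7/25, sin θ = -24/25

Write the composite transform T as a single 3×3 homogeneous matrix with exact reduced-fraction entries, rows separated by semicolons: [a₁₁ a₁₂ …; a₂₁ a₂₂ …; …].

T = [-7/50 -72/25 0; -12/25 21/25 0; 0 0 1]

T1 = [1/2 0 0; 0 -3 0; 0 0 1]
T2·T1 = [-7/50 -72/25 0; -12/25 21/25 0; 0 0 1]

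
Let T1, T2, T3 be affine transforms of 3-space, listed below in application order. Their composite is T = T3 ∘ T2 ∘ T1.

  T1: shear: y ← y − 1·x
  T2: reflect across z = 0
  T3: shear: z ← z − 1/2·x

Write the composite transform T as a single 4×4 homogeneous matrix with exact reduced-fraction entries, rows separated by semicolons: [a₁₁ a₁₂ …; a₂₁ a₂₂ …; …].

T1 = [1 0 0 0; -1 1 0 0; 0 0 1 0; 0 0 0 1]
T2·T1 = [1 0 0 0; -1 1 0 0; 0 0 -1 0; 0 0 0 1]
T3·…·T1 = [1 0 0 0; -1 1 0 0; -1/2 0 -1 0; 0 0 0 1]

T = [1 0 0 0; -1 1 0 0; -1/2 0 -1 0; 0 0 0 1]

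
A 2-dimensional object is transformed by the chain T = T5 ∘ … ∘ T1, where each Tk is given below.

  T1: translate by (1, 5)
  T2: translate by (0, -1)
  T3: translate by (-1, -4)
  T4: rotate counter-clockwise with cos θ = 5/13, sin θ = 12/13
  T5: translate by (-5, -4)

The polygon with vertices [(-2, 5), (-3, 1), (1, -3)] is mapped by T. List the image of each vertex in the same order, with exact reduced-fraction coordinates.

T1 translate by (1, 5): (-2, 5) → (-1, 10); (-3, 1) → (-2, 6); (1, -3) → (2, 2)
T2 translate by (0, -1): (-1, 10) → (-1, 9); (-2, 6) → (-2, 5); (2, 2) → (2, 1)
T3 translate by (-1, -4): (-1, 9) → (-2, 5); (-2, 5) → (-3, 1); (2, 1) → (1, -3)
T4 rotate counter-clockwise with cos θ = 5/13, sin θ = 12/13: (-2, 5) → (-70/13, 1/13); (-3, 1) → (-27/13, -31/13); (1, -3) → (41/13, -3/13)
T5 translate by (-5, -4): (-70/13, 1/13) → (-135/13, -51/13); (-27/13, -31/13) → (-92/13, -83/13); (41/13, -3/13) → (-24/13, -55/13)

image vertices: (-135/13, -51/13), (-92/13, -83/13), (-24/13, -55/13)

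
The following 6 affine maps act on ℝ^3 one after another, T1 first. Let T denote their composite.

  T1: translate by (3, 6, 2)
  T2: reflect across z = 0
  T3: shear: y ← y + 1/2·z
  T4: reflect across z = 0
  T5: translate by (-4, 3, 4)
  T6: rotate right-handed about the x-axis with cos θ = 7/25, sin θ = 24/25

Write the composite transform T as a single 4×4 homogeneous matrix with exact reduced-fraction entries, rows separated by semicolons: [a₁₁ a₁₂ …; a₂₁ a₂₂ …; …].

T = [1 0 0 -1; 0 7/25 -11/10 -88/25; 0 24/25 -1/5 234/25; 0 0 0 1]

T1 = [1 0 0 3; 0 1 0 6; 0 0 1 2; 0 0 0 1]
T2·T1 = [1 0 0 3; 0 1 0 6; 0 0 -1 -2; 0 0 0 1]
T3·…·T1 = [1 0 0 3; 0 1 -1/2 5; 0 0 -1 -2; 0 0 0 1]
T4·…·T1 = [1 0 0 3; 0 1 -1/2 5; 0 0 1 2; 0 0 0 1]
T5·…·T1 = [1 0 0 -1; 0 1 -1/2 8; 0 0 1 6; 0 0 0 1]
T6·…·T1 = [1 0 0 -1; 0 7/25 -11/10 -88/25; 0 24/25 -1/5 234/25; 0 0 0 1]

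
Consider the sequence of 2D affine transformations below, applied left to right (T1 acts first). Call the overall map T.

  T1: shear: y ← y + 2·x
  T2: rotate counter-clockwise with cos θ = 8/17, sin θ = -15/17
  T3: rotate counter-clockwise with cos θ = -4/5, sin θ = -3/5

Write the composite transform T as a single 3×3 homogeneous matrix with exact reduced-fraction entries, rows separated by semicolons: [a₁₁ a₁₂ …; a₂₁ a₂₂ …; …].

T1 = [1 0 0; 2 1 0; 0 0 1]
T2·T1 = [38/17 15/17 0; 1/17 8/17 0; 0 0 1]
T3·…·T1 = [-149/85 -36/85 0; -118/85 -77/85 0; 0 0 1]

T = [-149/85 -36/85 0; -118/85 -77/85 0; 0 0 1]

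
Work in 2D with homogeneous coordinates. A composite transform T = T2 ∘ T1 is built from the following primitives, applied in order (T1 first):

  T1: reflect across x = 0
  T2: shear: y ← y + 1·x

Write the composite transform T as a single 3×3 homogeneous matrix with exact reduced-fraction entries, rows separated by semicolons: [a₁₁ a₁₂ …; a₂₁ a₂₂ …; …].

T1 = [-1 0 0; 0 1 0; 0 0 1]
T2·T1 = [-1 0 0; -1 1 0; 0 0 1]

T = [-1 0 0; -1 1 0; 0 0 1]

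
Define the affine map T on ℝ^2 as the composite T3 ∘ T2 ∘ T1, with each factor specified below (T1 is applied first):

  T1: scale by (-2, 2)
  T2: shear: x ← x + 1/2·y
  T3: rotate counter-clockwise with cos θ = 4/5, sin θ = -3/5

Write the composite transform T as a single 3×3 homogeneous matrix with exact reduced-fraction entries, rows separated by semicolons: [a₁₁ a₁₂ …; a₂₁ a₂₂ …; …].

T1 = [-2 0 0; 0 2 0; 0 0 1]
T2·T1 = [-2 1 0; 0 2 0; 0 0 1]
T3·…·T1 = [-8/5 2 0; 6/5 1 0; 0 0 1]

T = [-8/5 2 0; 6/5 1 0; 0 0 1]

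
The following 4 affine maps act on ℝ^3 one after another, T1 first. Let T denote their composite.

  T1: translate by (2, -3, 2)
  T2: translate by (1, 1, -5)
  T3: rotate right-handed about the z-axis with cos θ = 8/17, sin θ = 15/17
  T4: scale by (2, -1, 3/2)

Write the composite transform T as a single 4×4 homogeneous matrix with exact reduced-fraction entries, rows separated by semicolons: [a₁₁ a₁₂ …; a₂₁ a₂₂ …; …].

T = [16/17 -30/17 0 108/17; -15/17 -8/17 0 -29/17; 0 0 3/2 -9/2; 0 0 0 1]

T1 = [1 0 0 2; 0 1 0 -3; 0 0 1 2; 0 0 0 1]
T2·T1 = [1 0 0 3; 0 1 0 -2; 0 0 1 -3; 0 0 0 1]
T3·…·T1 = [8/17 -15/17 0 54/17; 15/17 8/17 0 29/17; 0 0 1 -3; 0 0 0 1]
T4·…·T1 = [16/17 -30/17 0 108/17; -15/17 -8/17 0 -29/17; 0 0 3/2 -9/2; 0 0 0 1]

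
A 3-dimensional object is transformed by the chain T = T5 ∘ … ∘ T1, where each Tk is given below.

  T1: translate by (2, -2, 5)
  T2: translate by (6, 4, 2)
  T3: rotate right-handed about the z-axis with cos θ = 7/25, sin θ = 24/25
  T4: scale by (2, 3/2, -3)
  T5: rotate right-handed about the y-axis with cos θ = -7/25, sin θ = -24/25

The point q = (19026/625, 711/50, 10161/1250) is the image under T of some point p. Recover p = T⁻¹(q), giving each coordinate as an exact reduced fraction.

T1 = [1 0 0 2; 0 1 0 -2; 0 0 1 5; 0 0 0 1]
T2·T1 = [1 0 0 8; 0 1 0 2; 0 0 1 7; 0 0 0 1]
T3·…·T1 = [7/25 -24/25 0 8/25; 24/25 7/25 0 206/25; 0 0 1 7; 0 0 0 1]
T4·…·T1 = [14/25 -48/25 0 16/25; 36/25 21/50 0 309/25; 0 0 -3 -21; 0 0 0 1]
T5·…·T1 = [-98/625 336/625 72/25 12488/625; 36/25 21/50 0 309/25; 336/625 -1152/625 21/25 4059/625; 0 0 0 1]
det M = -9; M⁻¹ = [-49/1250 16/25 84/625 -8; 84/625 14/75 -288/625 -2; 8/25 0 7/75 -7; 0 0 0 1]
M⁻¹ · (19026/625, 711/50, 10161/1250)ᵀ = (1, 1, 7/2)ᵀ

p = (1, 1, 7/2)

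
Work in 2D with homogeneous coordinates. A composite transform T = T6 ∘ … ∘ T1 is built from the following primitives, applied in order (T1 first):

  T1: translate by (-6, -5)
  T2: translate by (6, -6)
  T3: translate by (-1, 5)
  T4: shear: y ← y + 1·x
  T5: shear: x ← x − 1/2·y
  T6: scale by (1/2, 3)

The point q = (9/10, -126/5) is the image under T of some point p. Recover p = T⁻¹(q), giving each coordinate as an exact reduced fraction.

T1 = [1 0 -6; 0 1 -5; 0 0 1]
T2·T1 = [1 0 0; 0 1 -11; 0 0 1]
T3·…·T1 = [1 0 -1; 0 1 -6; 0 0 1]
T4·…·T1 = [1 0 -1; 1 1 -7; 0 0 1]
T5·…·T1 = [1/2 -1/2 5/2; 1 1 -7; 0 0 1]
T6·…·T1 = [1/4 -1/4 5/4; 3 3 -21; 0 0 1]
det M = 3/2; M⁻¹ = [2 1/6 1; -2 1/6 6; 0 0 1]
M⁻¹ · (9/10, -126/5)ᵀ = (-7/5, 0)ᵀ

p = (-7/5, 0)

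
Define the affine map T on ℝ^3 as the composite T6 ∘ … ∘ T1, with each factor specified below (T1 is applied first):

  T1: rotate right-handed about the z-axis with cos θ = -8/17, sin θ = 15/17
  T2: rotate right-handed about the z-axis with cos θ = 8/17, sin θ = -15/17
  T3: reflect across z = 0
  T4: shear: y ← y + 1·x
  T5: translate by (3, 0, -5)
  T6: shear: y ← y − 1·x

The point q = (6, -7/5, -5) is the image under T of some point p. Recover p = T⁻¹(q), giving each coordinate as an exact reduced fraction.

p = (3, -8/5, 0)

T1 = [-8/17 -15/17 0 0; 15/17 -8/17 0 0; 0 0 1 0; 0 0 0 1]
T2·T1 = [161/289 -240/289 0 0; 240/289 161/289 0 0; 0 0 1 0; 0 0 0 1]
T3·…·T1 = [161/289 -240/289 0 0; 240/289 161/289 0 0; 0 0 -1 0; 0 0 0 1]
T4·…·T1 = [161/289 -240/289 0 0; 401/289 -79/289 0 0; 0 0 -1 0; 0 0 0 1]
T5·…·T1 = [161/289 -240/289 0 3; 401/289 -79/289 0 0; 0 0 -1 -5; 0 0 0 1]
T6·…·T1 = [161/289 -240/289 0 3; 240/289 161/289 0 -3; 0 0 -1 -5; 0 0 0 1]
det M = -1; M⁻¹ = [161/289 240/289 0 237/289; -240/289 161/289 0 1203/289; 0 0 -1 -5; 0 0 0 1]
M⁻¹ · (6, -7/5, -5)ᵀ = (3, -8/5, 0)ᵀ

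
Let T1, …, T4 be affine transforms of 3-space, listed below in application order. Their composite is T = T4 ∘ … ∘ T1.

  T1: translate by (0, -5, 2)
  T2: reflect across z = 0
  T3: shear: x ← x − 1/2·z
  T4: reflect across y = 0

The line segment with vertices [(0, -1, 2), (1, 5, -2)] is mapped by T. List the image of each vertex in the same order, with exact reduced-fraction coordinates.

T1 translate by (0, -5, 2): (0, -1, 2) → (0, -6, 4); (1, 5, -2) → (1, 0, 0)
T2 reflect across z = 0: (0, -6, 4) → (0, -6, -4); (1, 0, 0) → (1, 0, 0)
T3 shear: x ← x − 1/2·z: (0, -6, -4) → (2, -6, -4); (1, 0, 0) → (1, 0, 0)
T4 reflect across y = 0: (2, -6, -4) → (2, 6, -4); (1, 0, 0) → (1, 0, 0)

image vertices: (2, 6, -4), (1, 0, 0)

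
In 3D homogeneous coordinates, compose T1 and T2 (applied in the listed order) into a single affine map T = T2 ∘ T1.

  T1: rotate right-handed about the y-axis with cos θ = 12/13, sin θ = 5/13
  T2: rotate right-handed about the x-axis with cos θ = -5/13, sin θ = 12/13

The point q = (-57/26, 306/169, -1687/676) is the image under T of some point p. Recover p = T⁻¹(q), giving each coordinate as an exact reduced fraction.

p = (-7/4, -3, -3/2)

T1 = [12/13 0 5/13 0; 0 1 0 0; -5/13 0 12/13 0; 0 0 0 1]
T2·T1 = [12/13 0 5/13 0; 60/169 -5/13 -144/169 0; 25/169 12/13 -60/169 0; 0 0 0 1]
det M = 1; M⁻¹ = [12/13 60/169 25/169 0; 0 -5/13 12/13 0; 5/13 -144/169 -60/169 0; 0 0 0 1]
M⁻¹ · (-57/26, 306/169, -1687/676)ᵀ = (-7/4, -3, -3/2)ᵀ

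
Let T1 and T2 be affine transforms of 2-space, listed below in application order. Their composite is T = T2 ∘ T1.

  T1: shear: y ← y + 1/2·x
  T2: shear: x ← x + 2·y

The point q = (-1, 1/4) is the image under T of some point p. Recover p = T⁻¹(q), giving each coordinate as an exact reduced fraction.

p = (-3/2, 1)

T1 = [1 0 0; 1/2 1 0; 0 0 1]
T2·T1 = [2 2 0; 1/2 1 0; 0 0 1]
det M = 1; M⁻¹ = [1 -2 0; -1/2 2 0; 0 0 1]
M⁻¹ · (-1, 1/4)ᵀ = (-3/2, 1)ᵀ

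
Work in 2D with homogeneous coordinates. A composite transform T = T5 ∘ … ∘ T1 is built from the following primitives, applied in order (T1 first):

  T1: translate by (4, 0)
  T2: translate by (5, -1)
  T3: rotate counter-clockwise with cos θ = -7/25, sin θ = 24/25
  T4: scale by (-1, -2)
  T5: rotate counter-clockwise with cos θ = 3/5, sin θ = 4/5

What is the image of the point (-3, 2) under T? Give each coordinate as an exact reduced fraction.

T(p) = (1294/125, -558/125)

T1 translate by (4, 0): (-3, 2) → (1, 2)
T2 translate by (5, -1): (1, 2) → (6, 1)
T3 rotate counter-clockwise with cos θ = -7/25, sin θ = 24/25: (6, 1) → (-66/25, 137/25)
T4 scale by (-1, -2): (-66/25, 137/25) → (66/25, -274/25)
T5 rotate counter-clockwise with cos θ = 3/5, sin θ = 4/5: (66/25, -274/25) → (1294/125, -558/125)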